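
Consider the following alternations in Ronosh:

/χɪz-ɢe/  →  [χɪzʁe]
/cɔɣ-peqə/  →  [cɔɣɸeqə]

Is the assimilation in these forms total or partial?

Underlying /ɢ/ is realised as [ʁ] next to /z/; /z/ itself does not change.
/ɢ/ is a stop while /z/ is a fricative; the output [ʁ] is a fricative, matching the trigger — so the feature that spreads is manner.
Place and voice are unchanged, so the assimilation is partial, not total.
Checking the remaining alternation: /p/ → [ɸ] after /ɣ/ (stop → fricative, matching a fricative) — only manner changes, and always toward the preceding segment.

partial assimilation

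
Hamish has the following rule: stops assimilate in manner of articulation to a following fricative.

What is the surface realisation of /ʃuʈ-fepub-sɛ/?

The rule targets /ʈ/ (voiceless retroflex stop), which sits before the trigger /f/ (fricative).
The voiceless retroflex fricative is [ʂ], so /ʈ/ → [ʂ].
At the second juncture, /b/ likewise becomes [β] adjacent to /s/.

[ʃuʂfepuβsɛ]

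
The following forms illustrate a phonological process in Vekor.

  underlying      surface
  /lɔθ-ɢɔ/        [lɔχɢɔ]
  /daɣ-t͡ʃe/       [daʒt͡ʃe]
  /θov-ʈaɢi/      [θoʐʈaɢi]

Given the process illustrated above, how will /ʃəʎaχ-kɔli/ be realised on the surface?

[ʃəʎaxkɔli]

The data show regressive place assimilation: /θ/ → [χ] before /ɢ/; /ɣ/ → [ʒ] before /t͡ʃ/; /v/ → [ʐ] before /ʈ/. In each pair only place changes, matching the following consonant, while manner and voice stay constant.
/χ/ is a voiceless uvular fricative. The following trigger /k/ is velar, so /χ/ must become velar as well.
The voiceless velar fricative is [x], so /χ/ → [x].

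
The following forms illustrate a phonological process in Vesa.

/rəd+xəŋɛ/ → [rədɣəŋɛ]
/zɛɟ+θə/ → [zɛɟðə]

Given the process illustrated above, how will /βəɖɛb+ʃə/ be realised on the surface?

[βəɖɛbʒə]

The data show progressive voicing assimilation: /x/ → [ɣ] after /d/; /θ/ → [ð] after /ɟ/. In each pair only voicing changes, matching the preceding consonant, while place and manner stay constant.
The rule targets /ʃ/ (voiceless postalveolar fricative), which sits after the trigger /b/ (voiced).
The voiced postalveolar fricative is [ʒ], so /ʃ/ → [ʒ].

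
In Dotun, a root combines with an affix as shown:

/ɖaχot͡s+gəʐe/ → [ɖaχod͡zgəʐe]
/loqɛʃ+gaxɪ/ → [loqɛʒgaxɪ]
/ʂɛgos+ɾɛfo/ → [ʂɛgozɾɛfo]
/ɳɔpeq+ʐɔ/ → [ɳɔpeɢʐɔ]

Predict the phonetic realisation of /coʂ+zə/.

The data show regressive voicing assimilation: /t͡s/ → [d͡z] before /g/; /ʃ/ → [ʒ] before /g/; /s/ → [z] before /ɾ/; /q/ → [ɢ] before /ʐ/. In each pair only voicing changes, matching the following consonant, while place and manner stay constant.
The rule targets /ʂ/ (voiceless retroflex fricative), which sits before the trigger /z/ (voiced).
The voiced retroflex fricative is [ʐ], so /ʂ/ → [ʐ].

[coʐzə]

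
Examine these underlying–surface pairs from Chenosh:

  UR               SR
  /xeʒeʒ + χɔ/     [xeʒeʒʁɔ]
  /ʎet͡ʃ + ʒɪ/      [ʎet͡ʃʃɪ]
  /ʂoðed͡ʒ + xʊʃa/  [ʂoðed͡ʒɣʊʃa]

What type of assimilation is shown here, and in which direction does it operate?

Underlying /χ/ is realised as [ʁ] next to /ʒ/; /ʒ/ itself does not change.
/χ/ is voiceless while /ʒ/ is voiced; the output [ʁ] is voiced, matching the trigger — so the feature that spreads is voicing.
Place and manner are unchanged, so the assimilation is partial, not total.
The other alternating forms pattern the same way: /ʒ/ → [ʃ] after /t͡ʃ/ (voiced → voiceless, matching voiceless); /x/ → [ɣ] after /d͡ʒ/ (voiceless → voiced, matching voiced) — only voicing changes, and always toward the preceding segment.
Since the segment that changes follows the conditioning segment, the assimilation is progressive.

progressive voicing assimilation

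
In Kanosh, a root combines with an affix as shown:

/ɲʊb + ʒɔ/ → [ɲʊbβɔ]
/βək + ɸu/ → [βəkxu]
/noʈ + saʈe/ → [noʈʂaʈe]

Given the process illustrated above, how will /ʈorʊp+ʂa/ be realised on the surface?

The data show progressive place assimilation: /ʒ/ → [β] after /b/; /ɸ/ → [x] after /k/; /s/ → [ʂ] after /ʈ/. In each pair only place changes, matching the preceding consonant, while manner and voice stay constant.
/ʂ/ is a voiceless retroflex fricative. The preceding trigger /p/ is bilabial, so /ʂ/ must become bilabial as well.
A voiceless bilabial fricative is [ɸ], so the surface segment is [ɸ].

[ʈorʊpɸa]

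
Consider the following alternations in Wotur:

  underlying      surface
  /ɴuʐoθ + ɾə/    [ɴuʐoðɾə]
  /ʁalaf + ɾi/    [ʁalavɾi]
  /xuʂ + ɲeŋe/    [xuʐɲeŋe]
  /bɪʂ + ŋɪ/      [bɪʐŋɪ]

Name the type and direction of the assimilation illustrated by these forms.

regressive voicing assimilation

The segment that alternates is /θ/, which surfaces as [ð] when adjacent to /ɾ/.
/θ/ is voiceless while /ɾ/ is voiced; the output [ð] is voiced, matching the trigger — so the feature that spreads is voicing.
Place and manner are unchanged, so the assimilation is partial, not total.
The other alternating forms pattern the same way: /f/ → [v] before /ɾ/ (voiceless → voiced, matching voiced); /ʂ/ → [ʐ] before /ɲ/ (voiceless → voiced, matching voiced); /ʂ/ → [ʐ] before /ŋ/ (voiceless → voiced, matching voiced) — only voicing changes, and always toward the following segment.
The trigger is the following segment, so the direction is regressive (anticipatory).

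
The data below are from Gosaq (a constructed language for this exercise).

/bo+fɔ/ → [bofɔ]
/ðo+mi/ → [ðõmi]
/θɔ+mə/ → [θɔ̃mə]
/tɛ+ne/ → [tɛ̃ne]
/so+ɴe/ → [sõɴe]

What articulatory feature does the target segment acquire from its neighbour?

The vowel /o/ surfaces as nasalised [õ] next to the following nasal /m/ — it has acquired the [+nasal] feature of its neighbour.
The other forms show the same pattern: /ɔ/ → [ɔ̃] before /m/; /ɛ/ → [ɛ̃] before /n/; /o/ → [õ] before /ɴ/ — each time a vowel is nasalised next to a following nasal.
No change occurs in [bofɔ] because the vowel at the boundary is adjacent to an oral consonant, not a nasal (/o/ next to /f/).

nasality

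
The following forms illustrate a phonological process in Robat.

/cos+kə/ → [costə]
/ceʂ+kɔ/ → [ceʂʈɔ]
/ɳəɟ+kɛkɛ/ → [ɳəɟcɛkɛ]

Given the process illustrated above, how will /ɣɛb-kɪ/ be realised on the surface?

The data show progressive place assimilation: /k/ → [t] after /s/; /k/ → [ʈ] after /ʂ/; /k/ → [c] after /ɟ/. In each pair only place changes, matching the preceding consonant, while manner and voice stay constant.
The rule targets /k/ (voiceless velar stop), which sits after the trigger /b/ (bilabial).
Changing only its place to bilabial gives [p] — the voiceless bilabial stop.

[ɣɛbpɪ]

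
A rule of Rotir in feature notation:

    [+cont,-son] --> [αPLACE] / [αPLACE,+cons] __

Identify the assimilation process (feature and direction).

The rule copies the place features (abbreviated [PLACE]) from the environment onto the target, so the assimilating feature is place.
The conditioning segment sits to the left of the focus bar, meaning the trigger precedes the segment that changes — progressive assimilation.

progressive place assimilation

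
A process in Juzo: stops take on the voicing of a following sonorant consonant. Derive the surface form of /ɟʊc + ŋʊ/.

[ɟʊɟŋʊ]

The rule targets /c/ (voiceless palatal stop), which sits before the trigger /ŋ/ (voiced).
A voiced palatal stop is [ɟ], so the surface segment is [ɟ].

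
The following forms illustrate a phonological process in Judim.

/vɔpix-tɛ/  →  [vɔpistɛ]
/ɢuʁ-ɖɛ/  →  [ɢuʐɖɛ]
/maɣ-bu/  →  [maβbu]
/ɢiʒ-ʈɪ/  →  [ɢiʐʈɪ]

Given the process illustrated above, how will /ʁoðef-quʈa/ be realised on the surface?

The data show regressive place assimilation: /x/ → [s] before /t/; /ʁ/ → [ʐ] before /ɖ/; /ɣ/ → [β] before /b/; /ʒ/ → [ʐ] before /ʈ/. In each pair only place changes, matching the following consonant, while manner and voice stay constant.
/f/ is a voiceless labiodental fricative. The following trigger /q/ is uvular, so /f/ must become uvular as well.
The voiceless uvular fricative is [χ], so /f/ → [χ].

[ʁoðeχquʈa]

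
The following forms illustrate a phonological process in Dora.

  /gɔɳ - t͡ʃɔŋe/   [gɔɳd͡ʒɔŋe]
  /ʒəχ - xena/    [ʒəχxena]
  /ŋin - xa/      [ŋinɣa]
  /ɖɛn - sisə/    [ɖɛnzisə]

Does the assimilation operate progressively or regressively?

Underlying /t͡ʃ/ is realised as [d͡ʒ] next to /ɳ/; /ɳ/ itself does not change.
/t͡ʃ/ is voiceless while /ɳ/ is voiced; the output [d͡ʒ] is voiced, matching the trigger — so the feature that spreads is voicing.
Checking the remaining alternations: /x/ → [ɣ] after /n/ (voiceless → voiced, matching voiced); /s/ → [z] after /n/ (voiceless → voiced, matching voiced) — only voicing changes, and always toward the preceding segment.
Nothing changes in [ʒəχxena]: there the adjacent consonants already agree in voicing (/x/ and /χ/ are both voiceless), so this form is consistent with the same rule.
The trigger is the preceding segment, so the direction is progressive (perseverative).

progressive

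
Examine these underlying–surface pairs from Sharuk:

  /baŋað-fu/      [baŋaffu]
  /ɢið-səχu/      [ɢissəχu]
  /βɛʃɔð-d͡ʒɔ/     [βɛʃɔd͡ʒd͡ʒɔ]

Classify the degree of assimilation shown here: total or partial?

Comparing underlying and surface forms, /ð/ → [f] is the alternation; the neighbouring /f/ is constant.
The output [f] is identical to the trigger /f/ — every feature (place, manner, voicing) has been copied — so this is total assimilation.
The remaining alternations confirm this: /ð/ → [s] before /s/; /ð/ → [d͡ʒ] before /d͡ʒ/ — in each case the output is a copy of the following consonant.

total assimilation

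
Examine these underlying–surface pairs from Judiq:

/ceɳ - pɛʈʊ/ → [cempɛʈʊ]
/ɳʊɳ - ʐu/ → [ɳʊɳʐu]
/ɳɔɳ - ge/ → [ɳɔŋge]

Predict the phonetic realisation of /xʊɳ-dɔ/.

The data show regressive place assimilation: /ɳ/ → [m] before /p/; /ɳ/ → [ŋ] before /g/. In each pair only place changes, matching the following consonant, while manner and voice stay constant.
No alternation appears in [ɳʊɳʐu]: there the adjacent consonants already agree in place (/ɳ/ and /ʐ/ are both retroflex), so this form is consistent with the same rule.
/ɳ/ is a voiced retroflex nasal. The following trigger /d/ is alveolar, so /ɳ/ must become alveolar as well.
The voiced alveolar nasal is [n], so /ɳ/ → [n].

[xʊndɔ]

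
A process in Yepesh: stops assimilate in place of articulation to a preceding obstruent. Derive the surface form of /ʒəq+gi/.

The rule targets /g/ (voiced velar stop), which sits after the trigger /q/ (uvular).
Changing only its place to uvular gives [ɢ] — the voiced uvular stop.

[ʒəqɢi]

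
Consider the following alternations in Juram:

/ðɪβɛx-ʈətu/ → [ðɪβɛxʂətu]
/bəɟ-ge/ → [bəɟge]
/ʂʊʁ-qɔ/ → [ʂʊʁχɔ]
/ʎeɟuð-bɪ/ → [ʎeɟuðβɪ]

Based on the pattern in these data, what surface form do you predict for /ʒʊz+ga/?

The data show progressive manner assimilation: /ʈ/ → [ʂ] after /x/; /q/ → [χ] after /ʁ/; /b/ → [β] after /ð/. In each pair only manner changes, matching the preceding consonant, while place and voice stay constant.
No alternation appears in [bəɟge]: there the adjacent consonants already agree in manner (/g/ and /ɟ/ are both stops), so this form is consistent with the same rule.
The rule targets /g/ (voiced velar stop), which sits after the trigger /z/ (fricative).
A voiced velar fricative is [ɣ], so the surface segment is [ɣ].

[ʒʊzɣa]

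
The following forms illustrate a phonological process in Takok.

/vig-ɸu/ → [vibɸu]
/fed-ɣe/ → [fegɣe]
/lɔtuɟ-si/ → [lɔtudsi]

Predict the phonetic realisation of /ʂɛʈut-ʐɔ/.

The data show regressive place assimilation: /g/ → [b] before /ɸ/; /d/ → [g] before /ɣ/; /ɟ/ → [d] before /s/. In each pair only place changes, matching the following consonant, while manner and voice stay constant.
The rule targets /t/ (voiceless alveolar stop), which sits before the trigger /ʐ/ (retroflex).
The voiceless retroflex stop is [ʈ], so /t/ → [ʈ].

[ʂɛʈuʈʐɔ]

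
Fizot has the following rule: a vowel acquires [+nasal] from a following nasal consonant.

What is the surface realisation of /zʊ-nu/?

The vowel /ʊ/ is adjacent to the following nasal /n/, so it acquires [+nasal] and surfaces as [ʊ̃].

[zʊ̃nu]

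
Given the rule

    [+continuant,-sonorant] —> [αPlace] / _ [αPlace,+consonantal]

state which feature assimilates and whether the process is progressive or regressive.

regressive place assimilation

The rule copies the place features (abbreviated [Place]) from the environment onto the target, so the assimilating feature is place.
Since the environment is written after the underscore, the trigger follows the target; the direction is regressive.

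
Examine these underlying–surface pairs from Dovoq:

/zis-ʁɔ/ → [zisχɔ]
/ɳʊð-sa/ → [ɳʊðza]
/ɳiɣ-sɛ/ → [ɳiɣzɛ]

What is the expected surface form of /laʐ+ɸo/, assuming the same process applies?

[laʐβo]

The data show progressive voicing assimilation: /ʁ/ → [χ] after /s/; /s/ → [z] after /ð/; /s/ → [z] after /ɣ/. In each pair only voicing changes, matching the preceding consonant, while place and manner stay constant.
The rule targets /ɸ/ (voiceless bilabial fricative), which sits after the trigger /ʐ/ (voiced).
Changing only its voicing to voiced gives [β] — the voiced bilabial fricative.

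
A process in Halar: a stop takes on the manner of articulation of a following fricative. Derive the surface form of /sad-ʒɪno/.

[sazʒɪno]

The rule targets /d/ (voiced alveolar stop), which sits before the trigger /ʒ/ (fricative).
Changing only its manner to fricative gives [z] — the voiced alveolar fricative.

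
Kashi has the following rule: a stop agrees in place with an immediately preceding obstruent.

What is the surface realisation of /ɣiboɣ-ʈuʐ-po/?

[ɣiboɣkuʐʈo]

/ʈ/ is a voiceless retroflex stop. The preceding trigger /ɣ/ is velar, so /ʈ/ must become velar as well.
A voiceless velar stop is [k], so the surface segment is [k].
The same rule applies at the second boundary: /p/ → [ʈ] next to /ʐ/.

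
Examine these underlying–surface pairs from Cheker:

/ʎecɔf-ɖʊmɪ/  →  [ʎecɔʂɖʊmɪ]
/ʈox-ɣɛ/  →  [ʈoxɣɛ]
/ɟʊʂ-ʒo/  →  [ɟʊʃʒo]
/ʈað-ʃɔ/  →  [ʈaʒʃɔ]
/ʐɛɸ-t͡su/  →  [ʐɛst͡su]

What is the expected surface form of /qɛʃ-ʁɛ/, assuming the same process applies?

The data show regressive place assimilation: /f/ → [ʂ] before /ɖ/; /ʂ/ → [ʃ] before /ʒ/; /ð/ → [ʒ] before /ʃ/; /ɸ/ → [s] before /t͡s/. In each pair only place changes, matching the following consonant, while manner and voice stay constant.
Nothing changes in [ʈoxɣɛ]: there the adjacent consonants already agree in place (/x/ and /ɣ/ are both velar), so this form is consistent with the same rule.
The rule targets /ʃ/ (voiceless postalveolar fricative), which sits before the trigger /ʁ/ (uvular).
A voiceless uvular fricative is [χ], so the surface segment is [χ].

[qɛχʁɛ]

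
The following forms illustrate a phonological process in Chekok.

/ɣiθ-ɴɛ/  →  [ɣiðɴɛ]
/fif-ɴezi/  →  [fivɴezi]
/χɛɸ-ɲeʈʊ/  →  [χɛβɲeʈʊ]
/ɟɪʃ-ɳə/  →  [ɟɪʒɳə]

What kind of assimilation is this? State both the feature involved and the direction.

Underlying /θ/ is realised as [ð] next to /ɴ/; /ɴ/ itself does not change.
The change voiceless → voiced matches the voicing of the following /ɴ/, identifying this as voicing assimilation.
Place and manner are unchanged, so the assimilation is partial, not total.
The same holds elsewhere in the data: /f/ → [v] before /ɴ/ (voiceless → voiced, matching voiced); /ɸ/ → [β] before /ɲ/ (voiceless → voiced, matching voiced); /ʃ/ → [ʒ] before /ɳ/ (voiceless → voiced, matching voiced) — only voicing changes, and always toward the following segment.
Since the segment that changes precedes the conditioning segment, the assimilation is regressive.

regressive voicing assimilation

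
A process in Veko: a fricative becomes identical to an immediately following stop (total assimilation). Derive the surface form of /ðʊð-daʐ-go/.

/ð/ is the segment targeted by the rule; it sits immediately before /d/, so it assimilates completely and surfaces as [d].
At the second juncture, /ʐ/ likewise becomes [g] adjacent to /g/.

[ðʊddaggo]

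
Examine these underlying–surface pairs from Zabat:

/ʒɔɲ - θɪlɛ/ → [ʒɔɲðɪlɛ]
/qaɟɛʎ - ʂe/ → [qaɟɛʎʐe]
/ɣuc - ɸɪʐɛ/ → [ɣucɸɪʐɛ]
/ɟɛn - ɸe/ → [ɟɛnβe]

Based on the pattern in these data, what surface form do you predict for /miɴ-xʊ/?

[miɴɣʊ]

The data show progressive voicing assimilation: /θ/ → [ð] after /ɲ/; /ʂ/ → [ʐ] after /ʎ/; /ɸ/ → [β] after /n/. In each pair only voicing changes, matching the preceding consonant, while place and manner stay constant.
Nothing changes in [ɣucɸɪʐɛ]: there the adjacent consonants already agree in voicing (/ɸ/ and /c/ are both voiceless), so this form is consistent with the same rule.
/x/ is a voiceless velar fricative. The preceding trigger /ɴ/ is voiced, so /x/ must become voiced as well.
Changing only its voicing to voiced gives [ɣ] — the voiced velar fricative.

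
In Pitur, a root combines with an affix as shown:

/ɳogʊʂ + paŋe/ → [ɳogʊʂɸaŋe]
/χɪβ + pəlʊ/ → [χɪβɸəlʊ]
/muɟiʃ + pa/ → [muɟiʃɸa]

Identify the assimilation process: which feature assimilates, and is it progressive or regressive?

progressive manner assimilation

The segment that alternates is /p/, which surfaces as [ɸ] when adjacent to /ʂ/.
The change stop → fricative matches the manner of the preceding /ʂ/, identifying this as manner assimilation.
Place and voice are unchanged, so the assimilation is partial, not total.
The other alternating forms pattern the same way: /p/ → [ɸ] after /β/ (stop → fricative, matching a fricative); /p/ → [ɸ] after /ʃ/ (stop → fricative, matching a fricative) — only manner changes, and always toward the preceding segment.
The trigger is the preceding segment, so the direction is progressive (perseverative).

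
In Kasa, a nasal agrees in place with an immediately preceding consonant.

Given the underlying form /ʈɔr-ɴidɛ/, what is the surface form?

The rule targets /ɴ/ (voiced uvular nasal), which sits after the trigger /r/ (alveolar).
Changing only its place to alveolar gives [n] — the voiced alveolar nasal.

[ʈɔrnidɛ]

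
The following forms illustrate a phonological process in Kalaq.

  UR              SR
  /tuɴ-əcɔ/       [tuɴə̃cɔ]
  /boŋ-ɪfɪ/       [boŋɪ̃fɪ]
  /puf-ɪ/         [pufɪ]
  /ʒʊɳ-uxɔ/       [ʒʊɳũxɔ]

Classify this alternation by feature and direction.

progressive nasality assimilation (vowel nasalisation)

The vowel /ə/ surfaces as nasalised [ə̃] next to the preceding nasal /ɴ/ — it has acquired the [+nasal] feature of its neighbour.
Likewise in the remaining data: /ɪ/ → [ɪ̃] after /ŋ/; /u/ → [ũ] after /ɳ/ — each time a vowel is nasalised next to a preceding nasal.
No change occurs in [pufɪ] because the vowel at the boundary is adjacent to an oral consonant, not a nasal (/ɪ/ next to /f/).
Because the conditioning nasal is to the left of the vowel that changes, the process is progressive (perseverative).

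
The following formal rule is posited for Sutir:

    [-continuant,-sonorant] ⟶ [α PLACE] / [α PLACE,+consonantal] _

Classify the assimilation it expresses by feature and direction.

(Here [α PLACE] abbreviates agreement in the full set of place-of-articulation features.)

progressive place assimilation

The rule copies the place features (abbreviated [PLACE]) from the environment onto the target, so the assimilating feature is place.
The conditioning segment sits to the left of the focus bar, meaning the trigger precedes the segment that changes — progressive assimilation.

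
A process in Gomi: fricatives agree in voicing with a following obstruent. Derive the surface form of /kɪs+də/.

[kɪzdə]

The rule targets /s/ (voiceless alveolar fricative), which sits before the trigger /d/ (voiced).
Changing only its voicing to voiced gives [z] — the voiced alveolar fricative.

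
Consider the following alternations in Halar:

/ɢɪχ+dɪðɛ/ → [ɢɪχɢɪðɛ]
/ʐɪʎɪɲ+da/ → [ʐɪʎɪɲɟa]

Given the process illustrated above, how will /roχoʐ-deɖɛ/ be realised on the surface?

The data show progressive place assimilation: /d/ → [ɢ] after /χ/; /d/ → [ɟ] after /ɲ/. In each pair only place changes, matching the preceding consonant, while manner and voice stay constant.
The rule targets /d/ (voiced alveolar stop), which sits after the trigger /ʐ/ (retroflex).
Changing only its place to retroflex gives [ɖ] — the voiced retroflex stop.

[roχoʐɖeɖɛ]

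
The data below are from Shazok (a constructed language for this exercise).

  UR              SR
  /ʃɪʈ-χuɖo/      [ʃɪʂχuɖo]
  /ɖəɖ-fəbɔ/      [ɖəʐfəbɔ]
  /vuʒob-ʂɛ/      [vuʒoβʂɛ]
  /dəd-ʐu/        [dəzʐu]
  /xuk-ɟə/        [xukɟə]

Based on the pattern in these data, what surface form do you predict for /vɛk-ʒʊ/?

[vɛxʒʊ]

The data show regressive manner assimilation: /ʈ/ → [ʂ] before /χ/; /ɖ/ → [ʐ] before /f/; /b/ → [β] before /ʂ/; /d/ → [z] before /ʐ/. In each pair only manner changes, matching the following consonant, while place and voice stay constant.
No alternation appears in [xukɟə]: there the adjacent consonants already agree in manner (/k/ and /ɟ/ are both stops), so this form is consistent with the same rule.
/k/ is a voiceless velar stop. The following trigger /ʒ/ is a fricative, so /k/ must become a fricative as well.
The voiceless velar fricative is [x], so /k/ → [x].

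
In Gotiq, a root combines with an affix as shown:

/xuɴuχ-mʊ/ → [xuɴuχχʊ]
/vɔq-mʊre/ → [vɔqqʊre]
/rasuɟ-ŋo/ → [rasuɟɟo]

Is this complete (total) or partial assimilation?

Comparing underlying and surface forms, /m/ → [χ] is the alternation; the neighbouring /χ/ is constant.
The output [χ] is identical to the trigger /χ/ — every feature (place, manner, voicing) has been copied — so this is total assimilation.
The other forms behave the same way: /m/ → [q] after /q/; /ŋ/ → [ɟ] after /ɟ/ — in each case the output is a copy of the preceding consonant.

total assimilation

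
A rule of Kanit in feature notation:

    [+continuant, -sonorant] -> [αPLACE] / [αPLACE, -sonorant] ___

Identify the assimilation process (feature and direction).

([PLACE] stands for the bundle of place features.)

The rule copies the place features (abbreviated [PLACE]) from the environment onto the target, so the assimilating feature is place.
The conditioning segment sits to the left of the focus bar, meaning the trigger precedes the segment that changes — progressive assimilation.

progressive place assimilation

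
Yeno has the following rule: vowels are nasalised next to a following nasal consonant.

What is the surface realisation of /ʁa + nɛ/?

/a/ sits next to the nasal /n/ and is therefore nasalised to [ã].

[ʁãnɛ]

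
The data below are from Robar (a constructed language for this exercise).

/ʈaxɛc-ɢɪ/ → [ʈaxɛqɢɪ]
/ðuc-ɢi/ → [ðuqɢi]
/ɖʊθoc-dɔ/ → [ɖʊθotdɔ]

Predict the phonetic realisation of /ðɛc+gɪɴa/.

The data show regressive place assimilation: /c/ → [q] before /ɢ/; /c/ → [t] before /d/. In each pair only place changes, matching the following consonant, while manner and voice stay constant.
The rule targets /c/ (voiceless palatal stop), which sits before the trigger /g/ (velar).
The voiceless velar stop is [k], so /c/ → [k].

[ðɛkgɪɴa]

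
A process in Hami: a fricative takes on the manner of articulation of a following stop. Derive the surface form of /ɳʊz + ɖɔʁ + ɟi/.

[ɳʊdɖɔɢɟi]

The rule targets /z/ (voiced alveolar fricative), which sits before the trigger /ɖ/ (stop).
The voiced alveolar stop is [d], so /z/ → [d].
At the second juncture, /ʁ/ likewise becomes [ɢ] adjacent to /ɟ/.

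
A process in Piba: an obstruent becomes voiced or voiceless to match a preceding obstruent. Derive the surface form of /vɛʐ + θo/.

[vɛʐðo]

/θ/ is a voiceless dental fricative. The preceding trigger /ʐ/ is voiced, so /θ/ must become voiced as well.
The voiced dental fricative is [ð], so /θ/ → [ð].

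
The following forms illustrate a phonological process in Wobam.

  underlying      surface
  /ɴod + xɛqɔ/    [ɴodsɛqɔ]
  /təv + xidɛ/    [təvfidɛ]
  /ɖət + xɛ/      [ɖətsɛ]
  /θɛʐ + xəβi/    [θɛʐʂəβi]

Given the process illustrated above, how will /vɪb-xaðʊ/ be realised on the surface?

The data show progressive place assimilation: /x/ → [s] after /d/; /x/ → [f] after /v/; /x/ → [s] after /t/; /x/ → [ʂ] after /ʐ/. In each pair only place changes, matching the preceding consonant, while manner and voice stay constant.
/x/ is a voiceless velar fricative. The preceding trigger /b/ is bilabial, so /x/ must become bilabial as well.
A voiceless bilabial fricative is [ɸ], so the surface segment is [ɸ].

[vɪbɸaðʊ]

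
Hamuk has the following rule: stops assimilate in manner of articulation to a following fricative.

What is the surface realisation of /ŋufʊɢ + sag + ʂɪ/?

/ɢ/ is a voiced uvular stop. The following trigger /s/ is a fricative, so /ɢ/ must become a fricative as well.
A voiced uvular fricative is [ʁ], so the surface segment is [ʁ].
The same rule applies at the second boundary: /g/ → [ɣ] next to /ʂ/.

[ŋufʊʁsaɣʂɪ]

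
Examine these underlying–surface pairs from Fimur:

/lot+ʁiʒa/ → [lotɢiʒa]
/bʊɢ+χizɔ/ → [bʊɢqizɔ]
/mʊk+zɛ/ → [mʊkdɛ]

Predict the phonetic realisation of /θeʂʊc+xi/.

The data show progressive manner assimilation: /ʁ/ → [ɢ] after /t/; /χ/ → [q] after /ɢ/; /z/ → [d] after /k/. In each pair only manner changes, matching the preceding consonant, while place and voice stay constant.
/x/ is a voiceless velar fricative. The preceding trigger /c/ is a stop, so /x/ must become a stop as well.
Changing only its manner to stop gives [k] — the voiceless velar stop.

[θeʂʊcki]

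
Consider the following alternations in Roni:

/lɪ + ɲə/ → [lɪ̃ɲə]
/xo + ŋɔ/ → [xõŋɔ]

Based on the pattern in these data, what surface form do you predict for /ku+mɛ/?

The data show regressive nasality assimilation (vowel nasalisation): /ɪ/ → [ɪ̃] before /ɲ/; /o/ → [õ] before /ŋ/ — a vowel is nasalised by an immediately following nasal consonant.
/u/ sits next to the nasal /m/ and is therefore nasalised to [ũ].

[kũmɛ]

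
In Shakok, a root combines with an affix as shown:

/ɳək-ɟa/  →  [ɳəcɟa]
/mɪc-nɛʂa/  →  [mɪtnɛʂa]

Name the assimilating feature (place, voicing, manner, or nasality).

place

Comparing underlying and surface forms, /k/ → [c] is the alternation; the neighbouring /ɟ/ is constant.
The change velar → palatal matches the place of the following /ɟ/, identifying this as place assimilation.
The other alternating form patterns the same way: /c/ → [t] before /n/ (palatal → alveolar, matching alveolar) — only place changes, and always toward the following segment.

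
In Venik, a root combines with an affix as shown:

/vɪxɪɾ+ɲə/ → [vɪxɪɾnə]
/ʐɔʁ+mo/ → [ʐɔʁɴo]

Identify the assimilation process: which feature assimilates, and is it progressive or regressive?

Comparing underlying and surface forms, /ɲ/ → [n] is the alternation; the neighbouring /ɾ/ is constant.
/ɲ/ is palatal while /ɾ/ is alveolar; the output [n] is alveolar, matching the trigger — so the feature that spreads is place.
Manner and voice are unchanged, so the assimilation is partial, not total.
Checking the remaining alternation: /m/ → [ɴ] after /ʁ/ (bilabial → uvular, matching uvular) — only place changes, and always toward the preceding segment.
Since the segment that changes follows the conditioning segment, the assimilation is progressive.

progressive place assimilation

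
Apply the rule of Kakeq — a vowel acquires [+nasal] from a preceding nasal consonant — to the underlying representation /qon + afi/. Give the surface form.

The vowel /a/ is adjacent to the preceding nasal /n/, so it acquires [+nasal] and surfaces as [ã].

[qonãfi]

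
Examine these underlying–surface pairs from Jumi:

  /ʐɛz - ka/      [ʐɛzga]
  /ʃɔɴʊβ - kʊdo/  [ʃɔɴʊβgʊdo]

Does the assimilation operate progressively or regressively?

progressive

The segment that alternates is /k/, which surfaces as [g] when adjacent to /z/.
/k/ is voiceless while /z/ is voiced; the output [g] is voiced, matching the trigger — so the feature that spreads is voicing.
The other alternating form patterns the same way: /k/ → [g] after /β/ (voiceless → voiced, matching voiced) — only voicing changes, and always toward the preceding segment.
Since the segment that changes follows the conditioning segment, the assimilation is progressive.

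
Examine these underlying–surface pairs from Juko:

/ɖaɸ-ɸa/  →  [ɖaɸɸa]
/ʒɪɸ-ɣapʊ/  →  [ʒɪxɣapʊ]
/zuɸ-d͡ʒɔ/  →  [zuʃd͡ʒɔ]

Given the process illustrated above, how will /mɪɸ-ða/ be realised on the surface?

The data show regressive place assimilation: /ɸ/ → [x] before /ɣ/; /ɸ/ → [ʃ] before /d͡ʒ/. In each pair only place changes, matching the following consonant, while manner and voice stay constant.
No alternation appears in [ɖaɸɸa]: there the adjacent consonants already agree in place (/ɸ/ and /ɸ/ are both bilabial), so this form is consistent with the same rule.
The rule targets /ɸ/ (voiceless bilabial fricative), which sits before the trigger /ð/ (dental).
The voiceless dental fricative is [θ], so /ɸ/ → [θ].

[mɪθða]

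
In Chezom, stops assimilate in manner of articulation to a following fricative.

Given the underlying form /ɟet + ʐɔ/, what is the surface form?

[ɟesʐɔ]

/t/ is a voiceless alveolar stop. The following trigger /ʐ/ is a fricative, so /t/ must become a fricative as well.
A voiceless alveolar fricative is [s], so the surface segment is [s].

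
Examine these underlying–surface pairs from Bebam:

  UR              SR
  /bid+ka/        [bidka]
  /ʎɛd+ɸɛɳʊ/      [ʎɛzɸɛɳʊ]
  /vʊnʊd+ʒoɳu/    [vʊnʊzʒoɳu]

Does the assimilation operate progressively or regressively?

Comparing underlying and surface forms, /d/ → [z] is the alternation; the neighbouring /ɸ/ is constant.
/d/ is a stop while /ɸ/ is a fricative; the output [z] is a fricative, matching the trigger — so the feature that spreads is manner.
The other alternating form patterns the same way: /d/ → [z] before /ʒ/ (stop → fricative, matching a fricative) — only manner changes, and always toward the following segment.
Nothing changes in [bidka]: there the adjacent consonants already agree in manner (/d/ and /k/ are both stops), so this form is consistent with the same rule.
Since the segment that changes precedes the conditioning segment, the assimilation is regressive.

regressive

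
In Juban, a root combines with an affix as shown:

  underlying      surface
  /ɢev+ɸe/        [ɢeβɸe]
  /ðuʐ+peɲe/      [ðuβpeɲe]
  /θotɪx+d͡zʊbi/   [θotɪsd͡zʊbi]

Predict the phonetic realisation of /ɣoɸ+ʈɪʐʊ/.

[ɣoʂʈɪʐʊ]

The data show regressive place assimilation: /v/ → [β] before /ɸ/; /ʐ/ → [β] before /p/; /x/ → [s] before /d͡z/. In each pair only place changes, matching the following consonant, while manner and voice stay constant.
The rule targets /ɸ/ (voiceless bilabial fricative), which sits before the trigger /ʈ/ (retroflex).
The voiceless retroflex fricative is [ʂ], so /ɸ/ → [ʂ].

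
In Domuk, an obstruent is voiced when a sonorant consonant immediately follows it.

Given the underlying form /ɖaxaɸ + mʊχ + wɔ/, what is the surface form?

The rule targets /ɸ/ (voiceless bilabial fricative), which sits before the trigger /m/ (voiced).
A voiced bilabial fricative is [β], so the surface segment is [β].
The same rule applies at the second boundary: /χ/ → [ʁ] next to /w/.

[ɖaxaβmʊʁwɔ]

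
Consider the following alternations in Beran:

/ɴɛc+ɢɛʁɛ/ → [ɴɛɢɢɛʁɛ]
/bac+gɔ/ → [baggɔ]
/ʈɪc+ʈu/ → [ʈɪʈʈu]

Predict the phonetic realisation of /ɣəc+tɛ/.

[ɣəttɛ]

The data show regressive total assimilation (/c/ → [ɢ] before /ɢ/; /c/ → [g] before /g/; /c/ → [ʈ] before /ʈ/): in every case the target segment becomes identical to its following neighbour, copying more than a single feature.
/c/ is the segment targeted by the rule; it sits immediately before /t/, so it assimilates completely and surfaces as [t].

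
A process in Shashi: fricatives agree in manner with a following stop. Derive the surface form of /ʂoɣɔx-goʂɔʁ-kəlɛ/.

/x/ is a voiceless velar fricative. The following trigger /g/ is a stop, so /x/ must become a stop as well.
Changing only its manner to stop gives [k] — the voiceless velar stop.
At the second juncture, /ʁ/ likewise becomes [ɢ] adjacent to /k/.

[ʂoɣɔkgoʂɔɢkəlɛ]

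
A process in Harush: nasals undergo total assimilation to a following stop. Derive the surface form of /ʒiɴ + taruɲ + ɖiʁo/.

/ɴ/ is the segment targeted by the rule; it sits immediately before /t/, so it assimilates completely and surfaces as [t].
At the second juncture, /ɲ/ likewise becomes [ɖ] adjacent to /ɖ/.

[ʒittaruɖɖiʁo]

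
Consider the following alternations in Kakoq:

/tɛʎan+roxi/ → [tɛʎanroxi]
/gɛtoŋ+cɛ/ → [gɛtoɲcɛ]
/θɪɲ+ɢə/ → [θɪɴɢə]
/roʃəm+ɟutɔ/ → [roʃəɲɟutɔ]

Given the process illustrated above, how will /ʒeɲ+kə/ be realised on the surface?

[ʒeŋkə]

The data show regressive place assimilation: /ŋ/ → [ɲ] before /c/; /ɲ/ → [ɴ] before /ɢ/; /m/ → [ɲ] before /ɟ/. In each pair only place changes, matching the following consonant, while manner and voice stay constant.
No alternation appears in [tɛʎanroxi]: there the adjacent consonants already agree in place (/n/ and /r/ are both alveolar), so this form is consistent with the same rule.
The rule targets /ɲ/ (voiced palatal nasal), which sits before the trigger /k/ (velar).
A voiced velar nasal is [ŋ], so the surface segment is [ŋ].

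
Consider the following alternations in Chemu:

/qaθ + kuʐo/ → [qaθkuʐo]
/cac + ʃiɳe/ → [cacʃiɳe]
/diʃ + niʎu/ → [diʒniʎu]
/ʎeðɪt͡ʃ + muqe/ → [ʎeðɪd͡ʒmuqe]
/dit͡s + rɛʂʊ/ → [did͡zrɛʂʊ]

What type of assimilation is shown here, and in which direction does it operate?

Underlying /ʃ/ is realised as [ʒ] next to /n/; /n/ itself does not change.
/ʃ/ is voiceless while /n/ is voiced; the output [ʒ] is voiced, matching the trigger — so the feature that spreads is voicing.
Place and manner are unchanged, so the assimilation is partial, not total.
The other alternating forms pattern the same way: /t͡ʃ/ → [d͡ʒ] before /m/ (voiceless → voiced, matching voiced); /t͡s/ → [d͡z] before /r/ (voiceless → voiced, matching voiced) — only voicing changes, and always toward the following segment.
Nothing changes in [qaθkuʐo], [cacʃiɳe]: there the adjacent consonants already agree in voicing (/θ/ and /k/ are both voiceless; /c/ and /ʃ/ are both voiceless), so these forms are consistent with the same rule.
The trigger is the following segment, so the direction is regressive (anticipatory).

regressive voicing assimilation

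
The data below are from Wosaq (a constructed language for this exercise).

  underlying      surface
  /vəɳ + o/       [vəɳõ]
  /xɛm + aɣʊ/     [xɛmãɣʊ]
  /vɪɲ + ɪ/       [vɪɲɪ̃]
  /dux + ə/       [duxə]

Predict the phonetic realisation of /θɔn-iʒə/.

[θɔnĩʒə]

The data show progressive nasality assimilation (vowel nasalisation): /o/ → [õ] after /ɳ/; /a/ → [ã] after /m/; /ɪ/ → [ɪ̃] after /ɲ/ — a vowel is nasalised by an immediately preceding nasal consonant.
No change occurs in [duxə] because the vowel at the boundary is adjacent to an oral consonant, not a nasal (/ə/ next to /x/).
The vowel /i/ is adjacent to the preceding nasal /n/, so it acquires [+nasal] and surfaces as [ĩ].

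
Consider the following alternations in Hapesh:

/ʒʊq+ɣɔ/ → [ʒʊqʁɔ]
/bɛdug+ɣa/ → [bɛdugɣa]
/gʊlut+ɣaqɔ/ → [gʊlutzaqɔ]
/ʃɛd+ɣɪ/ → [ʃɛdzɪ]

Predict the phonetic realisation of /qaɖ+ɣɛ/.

[qaɖʐɛ]

The data show progressive place assimilation: /ɣ/ → [ʁ] after /q/; /ɣ/ → [z] after /t/; /ɣ/ → [z] after /d/. In each pair only place changes, matching the preceding consonant, while manner and voice stay constant.
Nothing changes in [bɛdugɣa]: there the adjacent consonants already agree in place (/ɣ/ and /g/ are both velar), so this form is consistent with the same rule.
/ɣ/ is a voiced velar fricative. The preceding trigger /ɖ/ is retroflex, so /ɣ/ must become retroflex as well.
The voiced retroflex fricative is [ʐ], so /ɣ/ → [ʐ].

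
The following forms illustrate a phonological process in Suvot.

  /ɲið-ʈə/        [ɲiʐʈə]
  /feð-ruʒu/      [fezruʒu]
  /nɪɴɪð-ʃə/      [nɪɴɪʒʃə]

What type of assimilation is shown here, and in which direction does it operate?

Comparing underlying and surface forms, /ð/ → [ʐ] is the alternation; the neighbouring /ʈ/ is constant.
/ð/ is dental while /ʈ/ is retroflex; the output [ʐ] is retroflex, matching the trigger — so the feature that spreads is place.
Manner and voice are unchanged, so the assimilation is partial, not total.
The same holds elsewhere in the data: /ð/ → [z] before /r/ (dental → alveolar, matching alveolar); /ð/ → [ʒ] before /ʃ/ (dental → postalveolar, matching postalveolar) — only place changes, and always toward the following segment.
Since the segment that changes precedes the conditioning segment, the assimilation is regressive.

regressive place assimilation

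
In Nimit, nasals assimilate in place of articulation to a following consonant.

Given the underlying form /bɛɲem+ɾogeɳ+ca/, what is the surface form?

The rule targets /m/ (voiced bilabial nasal), which sits before the trigger /ɾ/ (alveolar).
The voiced alveolar nasal is [n], so /m/ → [n].
At the second juncture, /ɳ/ likewise becomes [ɲ] adjacent to /c/.

[bɛɲenɾogeɲca]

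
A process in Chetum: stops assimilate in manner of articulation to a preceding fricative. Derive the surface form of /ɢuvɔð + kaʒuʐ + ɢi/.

The rule targets /k/ (voiceless velar stop), which sits after the trigger /ð/ (fricative).
A voiceless velar fricative is [x], so the surface segment is [x].
At the second juncture, /ɢ/ likewise becomes [ʁ] adjacent to /ʐ/.

[ɢuvɔðxaʒuʐʁi]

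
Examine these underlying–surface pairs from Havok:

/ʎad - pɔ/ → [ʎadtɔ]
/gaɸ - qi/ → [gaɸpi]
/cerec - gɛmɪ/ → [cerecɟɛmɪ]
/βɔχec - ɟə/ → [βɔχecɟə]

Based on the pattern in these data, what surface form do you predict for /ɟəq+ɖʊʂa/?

[ɟəqɢʊʂa]

The data show progressive place assimilation: /p/ → [t] after /d/; /q/ → [p] after /ɸ/; /g/ → [ɟ] after /c/. In each pair only place changes, matching the preceding consonant, while manner and voice stay constant.
No alternation appears in [βɔχecɟə]: there the adjacent consonants already agree in place (/ɟ/ and /c/ are both palatal), so this form is consistent with the same rule.
/ɖ/ is a voiced retroflex stop. The preceding trigger /q/ is uvular, so /ɖ/ must become uvular as well.
A voiced uvular stop is [ɢ], so the surface segment is [ɢ].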